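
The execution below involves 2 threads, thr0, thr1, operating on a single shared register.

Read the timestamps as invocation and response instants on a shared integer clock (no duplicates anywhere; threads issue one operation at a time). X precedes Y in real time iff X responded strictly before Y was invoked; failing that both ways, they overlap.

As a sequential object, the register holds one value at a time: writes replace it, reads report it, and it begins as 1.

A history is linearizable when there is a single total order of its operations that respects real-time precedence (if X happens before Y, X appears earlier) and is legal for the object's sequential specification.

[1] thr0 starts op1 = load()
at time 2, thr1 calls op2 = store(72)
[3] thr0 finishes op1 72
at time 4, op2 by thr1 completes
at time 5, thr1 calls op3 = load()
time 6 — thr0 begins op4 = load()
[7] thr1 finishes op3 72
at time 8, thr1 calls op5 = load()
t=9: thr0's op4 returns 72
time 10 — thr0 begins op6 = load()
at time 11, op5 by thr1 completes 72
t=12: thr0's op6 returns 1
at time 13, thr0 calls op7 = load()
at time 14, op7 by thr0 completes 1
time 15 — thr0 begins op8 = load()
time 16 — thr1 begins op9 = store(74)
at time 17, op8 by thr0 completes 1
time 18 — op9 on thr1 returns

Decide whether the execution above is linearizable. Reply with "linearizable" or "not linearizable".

not linearizable

prefix check: 1..11 passes, 1..12 fails once op6's time-12 response joins
checked exhaustively: 10 real-time-consistent orders of 6 completed operations, zero legal register replays
sample order op1, op2, op3, op4, op5, op6 stalls at step 1 — op1 load() → 72 has no legal effect
sample order op1, op2, op3, op4, op6, op5 stalls at step 1 — op1 load() → 72 has no legal effect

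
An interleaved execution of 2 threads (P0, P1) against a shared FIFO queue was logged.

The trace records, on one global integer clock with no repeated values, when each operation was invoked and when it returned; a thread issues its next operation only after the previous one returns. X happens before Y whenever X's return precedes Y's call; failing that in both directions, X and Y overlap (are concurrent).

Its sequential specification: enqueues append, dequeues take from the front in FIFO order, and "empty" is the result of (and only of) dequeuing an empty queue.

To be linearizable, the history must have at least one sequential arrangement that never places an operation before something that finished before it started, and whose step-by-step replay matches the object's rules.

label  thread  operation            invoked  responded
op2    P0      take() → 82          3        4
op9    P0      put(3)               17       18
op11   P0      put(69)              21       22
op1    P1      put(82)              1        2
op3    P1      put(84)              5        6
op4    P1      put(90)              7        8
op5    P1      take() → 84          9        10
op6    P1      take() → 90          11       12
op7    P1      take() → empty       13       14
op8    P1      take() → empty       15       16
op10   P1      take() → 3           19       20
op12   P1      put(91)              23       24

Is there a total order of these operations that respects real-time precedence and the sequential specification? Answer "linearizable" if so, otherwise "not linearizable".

linearizable

a witness: op1, op2, op3, op4, op5, op6, op7, op8, op9, op10, op11, op12
step 1: op1 put(82) — queue <82>
step 2: op2 take() → 82 — queue <>
step 3: op3 put(84) — queue <84>
step 4: op4 put(90) — queue <84,90>
step 5: op5 take() → 84 — queue <90>
step 6: op6 take() → 90 — queue <>
step 7: op7 take() → empty — queue <>
step 8: op8 take() → empty — queue <>
step 9: op9 put(3) — queue <3>
step 10: op10 take() → 3 — queue <>
step 11: op11 put(69) — queue <69>
step 12: op12 put(91) — queue <69,91>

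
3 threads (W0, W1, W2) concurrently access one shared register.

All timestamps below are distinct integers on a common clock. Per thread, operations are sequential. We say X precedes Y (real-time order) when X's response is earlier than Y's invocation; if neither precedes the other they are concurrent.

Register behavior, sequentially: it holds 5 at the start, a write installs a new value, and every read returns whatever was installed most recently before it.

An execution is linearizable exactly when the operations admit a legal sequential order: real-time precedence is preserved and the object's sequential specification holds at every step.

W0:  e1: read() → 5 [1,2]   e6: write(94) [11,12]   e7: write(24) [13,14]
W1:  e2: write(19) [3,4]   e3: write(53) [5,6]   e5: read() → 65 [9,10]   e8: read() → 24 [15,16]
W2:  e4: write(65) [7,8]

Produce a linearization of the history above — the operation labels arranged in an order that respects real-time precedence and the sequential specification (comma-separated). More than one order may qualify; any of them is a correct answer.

e1, e2, e3, e4, e5, e6, e7, e8

step 1: e1 read() → 5 — value 5
step 2: e2 write(19) — value 19
step 3: e3 write(53) — value 53
step 4: e4 write(65) — value 65
step 5: e5 read() → 65 — value 65
step 6: e6 write(94) — value 94
step 7: e7 write(24) — value 24
step 8: e8 read() → 24 — value 24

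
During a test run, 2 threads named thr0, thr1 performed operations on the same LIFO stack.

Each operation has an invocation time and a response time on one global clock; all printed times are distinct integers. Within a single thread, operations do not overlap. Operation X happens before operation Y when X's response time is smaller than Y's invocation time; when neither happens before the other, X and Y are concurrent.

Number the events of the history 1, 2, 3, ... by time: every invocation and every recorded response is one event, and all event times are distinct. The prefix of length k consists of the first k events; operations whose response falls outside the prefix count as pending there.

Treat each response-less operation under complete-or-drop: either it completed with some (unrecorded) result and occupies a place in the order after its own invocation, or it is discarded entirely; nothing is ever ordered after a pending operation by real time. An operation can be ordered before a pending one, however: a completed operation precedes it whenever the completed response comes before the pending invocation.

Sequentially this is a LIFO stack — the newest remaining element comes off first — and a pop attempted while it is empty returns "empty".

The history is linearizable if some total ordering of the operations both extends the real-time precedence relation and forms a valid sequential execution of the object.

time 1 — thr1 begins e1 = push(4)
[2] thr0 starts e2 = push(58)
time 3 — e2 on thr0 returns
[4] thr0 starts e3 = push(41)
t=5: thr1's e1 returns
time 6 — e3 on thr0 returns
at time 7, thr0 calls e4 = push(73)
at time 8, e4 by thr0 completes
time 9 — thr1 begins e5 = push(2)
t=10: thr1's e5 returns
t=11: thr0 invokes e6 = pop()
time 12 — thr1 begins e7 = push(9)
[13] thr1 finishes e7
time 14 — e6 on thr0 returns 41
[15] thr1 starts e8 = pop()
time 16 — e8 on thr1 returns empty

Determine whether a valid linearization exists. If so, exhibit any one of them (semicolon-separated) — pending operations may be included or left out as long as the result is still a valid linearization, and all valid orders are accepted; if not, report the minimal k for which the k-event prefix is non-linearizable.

events 1..13 are fine; event 14 — the response of e6 at time 14 — makes the prefix non-linearizable
every one of the 6 real-time-consistent orders over 7 completed LIFO stack ops fails the sequential spec
e.g. e1, e2, e3, e4, e5, e6, e7: illegal at step 6, since e6 pop() → 41 cannot apply there
e.g. e1, e2, e3, e4, e5, e7, e6: illegal at step 7, since e6 pop() → 41 cannot apply there

not linearizable — minimal violating prefix: 14 events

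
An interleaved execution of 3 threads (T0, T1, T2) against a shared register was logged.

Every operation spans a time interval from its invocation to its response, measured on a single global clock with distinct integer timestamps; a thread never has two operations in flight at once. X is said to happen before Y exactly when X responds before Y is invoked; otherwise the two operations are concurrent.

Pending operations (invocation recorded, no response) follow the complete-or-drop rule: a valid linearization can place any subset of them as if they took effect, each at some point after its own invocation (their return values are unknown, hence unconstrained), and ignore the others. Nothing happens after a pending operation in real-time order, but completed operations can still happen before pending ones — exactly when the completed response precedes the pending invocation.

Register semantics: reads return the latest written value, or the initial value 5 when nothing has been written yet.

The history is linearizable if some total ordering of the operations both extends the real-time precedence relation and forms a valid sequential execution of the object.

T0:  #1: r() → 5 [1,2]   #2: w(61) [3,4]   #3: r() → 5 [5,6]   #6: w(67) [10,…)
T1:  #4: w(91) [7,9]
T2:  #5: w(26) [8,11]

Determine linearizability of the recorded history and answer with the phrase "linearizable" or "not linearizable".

cut after 5 events: linearizable; cut after 6 events (#3 responds, time 6): not linearizable
one real-time candidate order over the 3 completed operations — the register replay rejects it
for example #1, #2, #3 fails at step 3: #3 r() → 5 is not legal there

not linearizable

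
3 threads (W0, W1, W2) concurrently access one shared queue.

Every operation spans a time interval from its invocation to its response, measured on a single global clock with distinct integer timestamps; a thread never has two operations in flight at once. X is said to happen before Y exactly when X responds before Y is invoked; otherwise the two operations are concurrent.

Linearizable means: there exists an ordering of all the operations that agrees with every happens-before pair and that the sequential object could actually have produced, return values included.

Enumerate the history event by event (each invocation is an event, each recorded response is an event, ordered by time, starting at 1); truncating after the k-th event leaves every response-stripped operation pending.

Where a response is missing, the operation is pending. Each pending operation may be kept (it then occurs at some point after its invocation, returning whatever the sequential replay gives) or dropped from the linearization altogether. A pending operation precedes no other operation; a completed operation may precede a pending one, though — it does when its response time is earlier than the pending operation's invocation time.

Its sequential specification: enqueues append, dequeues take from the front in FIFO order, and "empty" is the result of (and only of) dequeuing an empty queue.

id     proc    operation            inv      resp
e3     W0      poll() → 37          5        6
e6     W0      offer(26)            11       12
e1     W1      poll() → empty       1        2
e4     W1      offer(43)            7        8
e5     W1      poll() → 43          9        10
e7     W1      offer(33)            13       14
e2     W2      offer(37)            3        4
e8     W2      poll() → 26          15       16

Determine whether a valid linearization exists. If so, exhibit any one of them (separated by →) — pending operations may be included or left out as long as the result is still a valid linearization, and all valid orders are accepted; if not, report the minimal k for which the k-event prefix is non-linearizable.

linearizable — witness: e1 → e2 → e3 → e4 → e5 → e6 → e7 → e8

step 1: e1 poll() → empty — queue <>
step 2: e2 offer(37) — queue <37>
step 3: e3 poll() → 37 — queue <>
step 4: e4 offer(43) — queue <43>
step 5: e5 poll() → 43 — queue <>
step 6: e6 offer(26) — queue <26>
step 7: e7 offer(33) — queue <26,33>
step 8: e8 poll() → 26 — queue <33>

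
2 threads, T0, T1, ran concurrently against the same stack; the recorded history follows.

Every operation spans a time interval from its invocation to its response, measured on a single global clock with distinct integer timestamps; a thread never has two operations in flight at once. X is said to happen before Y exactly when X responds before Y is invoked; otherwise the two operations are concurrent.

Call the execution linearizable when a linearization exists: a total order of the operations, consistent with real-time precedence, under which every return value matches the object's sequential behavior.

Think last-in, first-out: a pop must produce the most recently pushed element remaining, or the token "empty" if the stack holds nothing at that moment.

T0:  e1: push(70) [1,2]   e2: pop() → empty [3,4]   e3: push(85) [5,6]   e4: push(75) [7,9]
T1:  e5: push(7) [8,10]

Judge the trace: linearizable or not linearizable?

cut after 3 events: linearizable; cut after 4 events (e2 responds, time 4): not linearizable
the completed operations (2 total) allow one real-time order; the stack replay rejects it
take e1, e2: step 2 already fails, because e2 pop() → empty cannot occur there

not linearizable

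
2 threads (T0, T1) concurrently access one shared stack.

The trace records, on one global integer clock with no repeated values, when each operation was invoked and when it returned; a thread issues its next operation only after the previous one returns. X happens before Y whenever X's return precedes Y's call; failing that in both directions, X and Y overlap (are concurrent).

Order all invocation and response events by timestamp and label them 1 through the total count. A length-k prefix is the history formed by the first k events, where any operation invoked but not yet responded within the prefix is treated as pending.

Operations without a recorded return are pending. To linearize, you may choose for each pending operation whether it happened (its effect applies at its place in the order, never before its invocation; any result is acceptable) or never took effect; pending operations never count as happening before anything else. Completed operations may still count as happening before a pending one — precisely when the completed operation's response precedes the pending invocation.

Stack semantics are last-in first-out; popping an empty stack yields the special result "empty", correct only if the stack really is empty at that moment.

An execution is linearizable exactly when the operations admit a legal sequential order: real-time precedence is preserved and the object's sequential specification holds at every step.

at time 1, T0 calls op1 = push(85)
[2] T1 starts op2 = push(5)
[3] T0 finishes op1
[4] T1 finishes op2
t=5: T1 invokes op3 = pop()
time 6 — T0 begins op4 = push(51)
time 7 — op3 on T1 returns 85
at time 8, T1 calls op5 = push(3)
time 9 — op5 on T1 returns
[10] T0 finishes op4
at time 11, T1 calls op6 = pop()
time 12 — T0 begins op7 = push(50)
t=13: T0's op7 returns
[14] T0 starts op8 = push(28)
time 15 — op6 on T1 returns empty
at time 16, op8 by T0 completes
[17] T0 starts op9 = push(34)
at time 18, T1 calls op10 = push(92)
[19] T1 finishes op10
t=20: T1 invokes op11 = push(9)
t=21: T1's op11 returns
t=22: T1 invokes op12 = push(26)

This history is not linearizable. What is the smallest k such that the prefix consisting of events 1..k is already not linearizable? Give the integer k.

a valid linearization of events 1..14 exists, for instance op2, op1, op3, op4, op5, op6, op7:
step 1: op2 push(5) — stack <5>
step 2: op1 push(85) — stack <5,85>
step 3: op3 pop() → 85 — stack <5>
step 4: op4 push(51) — stack <5,51>
step 5: op5 push(3) — stack <5,51,3>
step 6: op6 pop() (pending, included) — stack <5,51>
step 7: op7 push(50) — stack <5,51,50>
include event 15 — op6 responding at 15 — and every candidate order breaks
include/drop combinations of the 1 pending operation (op8) were all tried; none helps
take op1, op2, op3, op4, op5, op6, op7 (pending dropped): step 3 already fails, because op3 pop() → 85 cannot occur there
take op1, op2, op3, op4, op5, op7, op6 (pending dropped): step 3 already fails, because op3 pop() → 85 cannot occur there

15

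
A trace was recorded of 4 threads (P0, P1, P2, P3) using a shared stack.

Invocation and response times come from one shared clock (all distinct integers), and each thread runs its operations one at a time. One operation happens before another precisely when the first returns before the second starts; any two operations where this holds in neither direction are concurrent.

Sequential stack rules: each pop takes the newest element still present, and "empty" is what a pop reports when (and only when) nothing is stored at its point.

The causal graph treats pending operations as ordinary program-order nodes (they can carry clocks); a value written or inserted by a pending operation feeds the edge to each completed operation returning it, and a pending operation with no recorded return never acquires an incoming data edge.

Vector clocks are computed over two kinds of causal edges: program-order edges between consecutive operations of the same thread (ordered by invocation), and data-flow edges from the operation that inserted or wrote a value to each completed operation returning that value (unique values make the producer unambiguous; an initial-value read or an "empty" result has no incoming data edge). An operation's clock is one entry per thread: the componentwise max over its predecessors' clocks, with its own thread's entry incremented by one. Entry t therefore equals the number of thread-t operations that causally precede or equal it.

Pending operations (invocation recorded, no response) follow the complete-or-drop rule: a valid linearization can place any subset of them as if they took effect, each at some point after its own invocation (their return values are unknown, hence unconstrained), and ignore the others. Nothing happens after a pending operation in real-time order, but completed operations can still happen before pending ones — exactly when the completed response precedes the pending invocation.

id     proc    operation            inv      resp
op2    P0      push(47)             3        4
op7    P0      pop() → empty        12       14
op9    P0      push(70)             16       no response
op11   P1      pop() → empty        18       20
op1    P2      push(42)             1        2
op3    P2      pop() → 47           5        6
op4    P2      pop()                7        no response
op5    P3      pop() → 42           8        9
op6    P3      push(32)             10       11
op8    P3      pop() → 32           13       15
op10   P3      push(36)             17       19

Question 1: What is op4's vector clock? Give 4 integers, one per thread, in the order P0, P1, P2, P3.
(1, 0, 3, 0)

VC(op1, invoked at 1): no causal predecessors; +1 on P2 → (0, 0, 1, 0)
VC(op11, invoked at 18): no causal predecessors; +1 on P1 → (0, 1, 0, 0)
VC(op2, invoked at 3): no causal predecessors; +1 on P0 → (1, 0, 0, 0)
from VC(op1)=(0, 0, 1, 0), op5 (invoked 8) maxes components and bumps P3 → (0, 0, 1, 1)
from VC(op2)=(1, 0, 0, 0), op7 (invoked 12) maxes components and bumps P0 → (2, 0, 0, 0)
from VC(op5)=(0, 0, 1, 1), op6 (invoked 10) maxes components and bumps P3 → (0, 0, 1, 2)
from VC(op1)=(0, 0, 1, 0), VC(op2)=(1, 0, 0, 0), op3 (invoked 5) maxes components and bumps P2 → (1, 0, 2, 0)
from VC(op7)=(2, 0, 0, 0), op9 (invoked 16) maxes components and bumps P0 → (3, 0, 0, 0)
from VC(op6)=(0, 0, 1, 2), op8 (invoked 13) maxes components and bumps P3 → (0, 0, 1, 3)
from VC(op3)=(1, 0, 2, 0), op4 (invoked 7) maxes components and bumps P2 → (1, 0, 3, 0)
from VC(op8)=(0, 0, 1, 3), op10 (invoked 17) maxes components and bumps P3 → (0, 0, 1, 4)
target: VC(op4) = (1, 0, 3, 0)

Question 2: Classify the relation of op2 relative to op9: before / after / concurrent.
before

op2 spans [3,4], op9 spans [16,…)
resp(op2)=4 < inv(op9)=16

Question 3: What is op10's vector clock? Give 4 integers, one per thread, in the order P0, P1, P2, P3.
(0, 0, 1, 4)

op1, invoked 1, has no incoming edges; only P2's bump applies → (0, 0, 1, 0)
op11, invoked 18, has no incoming edges; only P1's bump applies → (0, 1, 0, 0)
op2, invoked 3, has no incoming edges; only P0's bump applies → (1, 0, 0, 0)
invoked at 8, op5 merges VC(op1)=(0, 0, 1, 0) and bumps P3's slot → (0, 0, 1, 1)
invoked at 12, op7 merges VC(op2)=(1, 0, 0, 0) and bumps P0's slot → (2, 0, 0, 0)
invoked at 10, op6 merges VC(op5)=(0, 0, 1, 1) and bumps P3's slot → (0, 0, 1, 2)
invoked at 5, op3 merges VC(op1)=(0, 0, 1, 0), VC(op2)=(1, 0, 0, 0) and bumps P2's slot → (1, 0, 2, 0)
invoked at 16, op9 merges VC(op7)=(2, 0, 0, 0) and bumps P0's slot → (3, 0, 0, 0)
invoked at 13, op8 merges VC(op6)=(0, 0, 1, 2) and bumps P3's slot → (0, 0, 1, 3)
invoked at 7, op4 merges VC(op3)=(1, 0, 2, 0) and bumps P2's slot → (1, 0, 3, 0)
invoked at 17, op10 merges VC(op8)=(0, 0, 1, 3) and bumps P3's slot → (0, 0, 1, 4)
target: VC(op10) = (0, 0, 1, 4)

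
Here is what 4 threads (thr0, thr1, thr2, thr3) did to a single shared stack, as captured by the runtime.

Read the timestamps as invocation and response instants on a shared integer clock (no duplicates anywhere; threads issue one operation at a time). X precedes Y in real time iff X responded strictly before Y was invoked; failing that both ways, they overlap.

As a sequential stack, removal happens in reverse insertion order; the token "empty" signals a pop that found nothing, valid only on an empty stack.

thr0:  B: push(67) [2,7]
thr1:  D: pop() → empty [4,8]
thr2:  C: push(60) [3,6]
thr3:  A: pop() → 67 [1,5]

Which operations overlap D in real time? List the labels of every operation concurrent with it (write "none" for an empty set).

A, B, C

concurrent with D ([4,8]): every op whose interval crosses 4..8
A [1,5]: concurrent
B [2,7]: concurrent
C [3,6]: concurrent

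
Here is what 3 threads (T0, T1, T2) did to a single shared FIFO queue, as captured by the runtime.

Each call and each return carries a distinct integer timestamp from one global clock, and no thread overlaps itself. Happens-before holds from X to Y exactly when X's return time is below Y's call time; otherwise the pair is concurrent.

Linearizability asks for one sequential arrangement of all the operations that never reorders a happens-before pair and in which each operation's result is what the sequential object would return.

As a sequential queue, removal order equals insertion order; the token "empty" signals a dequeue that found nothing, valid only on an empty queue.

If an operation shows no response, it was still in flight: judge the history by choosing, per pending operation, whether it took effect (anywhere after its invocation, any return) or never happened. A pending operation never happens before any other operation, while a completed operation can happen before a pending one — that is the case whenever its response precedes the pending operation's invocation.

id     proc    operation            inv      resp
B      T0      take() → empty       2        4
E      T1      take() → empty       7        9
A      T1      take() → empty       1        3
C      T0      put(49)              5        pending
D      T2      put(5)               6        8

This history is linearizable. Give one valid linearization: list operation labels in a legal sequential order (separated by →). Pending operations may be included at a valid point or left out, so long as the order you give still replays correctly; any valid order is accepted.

A → B → E → C → D

step 1: A take() → empty — queue <>
step 2: B take() → empty — queue <>
step 3: E take() → empty — queue <>
step 4: C put(49) (pending, included) — queue <49>
step 5: D put(5) — queue <49,5>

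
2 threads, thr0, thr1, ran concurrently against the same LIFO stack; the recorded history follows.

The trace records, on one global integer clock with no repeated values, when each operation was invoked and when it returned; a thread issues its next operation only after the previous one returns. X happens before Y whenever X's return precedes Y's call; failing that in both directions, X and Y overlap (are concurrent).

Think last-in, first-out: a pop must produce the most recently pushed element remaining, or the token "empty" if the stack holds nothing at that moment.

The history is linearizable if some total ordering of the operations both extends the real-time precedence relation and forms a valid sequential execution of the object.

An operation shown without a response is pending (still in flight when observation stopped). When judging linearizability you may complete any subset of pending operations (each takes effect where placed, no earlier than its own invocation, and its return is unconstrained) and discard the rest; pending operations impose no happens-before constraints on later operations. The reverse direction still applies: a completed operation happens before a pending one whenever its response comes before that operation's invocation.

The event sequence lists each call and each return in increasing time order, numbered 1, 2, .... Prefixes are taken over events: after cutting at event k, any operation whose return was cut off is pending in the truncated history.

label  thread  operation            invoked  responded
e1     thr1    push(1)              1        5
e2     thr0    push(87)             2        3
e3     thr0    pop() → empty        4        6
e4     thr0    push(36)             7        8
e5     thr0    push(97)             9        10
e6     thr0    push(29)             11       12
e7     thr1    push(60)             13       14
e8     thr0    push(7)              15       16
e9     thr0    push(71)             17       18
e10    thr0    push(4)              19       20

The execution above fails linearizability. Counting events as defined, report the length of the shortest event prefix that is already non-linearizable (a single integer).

events 1..5 are linearizable, e.g. via e1, e2:
step 1: e1 push(1) — stack <1>
step 2: e2 push(87) — stack <1,87>
include event 6 — e3 responding at 6 — and every candidate order breaks
e.g. e1, e2, e3: illegal at step 3, since e3 pop() → empty cannot apply there
e.g. e2, e1, e3: illegal at step 3, since e3 pop() → empty cannot apply there

6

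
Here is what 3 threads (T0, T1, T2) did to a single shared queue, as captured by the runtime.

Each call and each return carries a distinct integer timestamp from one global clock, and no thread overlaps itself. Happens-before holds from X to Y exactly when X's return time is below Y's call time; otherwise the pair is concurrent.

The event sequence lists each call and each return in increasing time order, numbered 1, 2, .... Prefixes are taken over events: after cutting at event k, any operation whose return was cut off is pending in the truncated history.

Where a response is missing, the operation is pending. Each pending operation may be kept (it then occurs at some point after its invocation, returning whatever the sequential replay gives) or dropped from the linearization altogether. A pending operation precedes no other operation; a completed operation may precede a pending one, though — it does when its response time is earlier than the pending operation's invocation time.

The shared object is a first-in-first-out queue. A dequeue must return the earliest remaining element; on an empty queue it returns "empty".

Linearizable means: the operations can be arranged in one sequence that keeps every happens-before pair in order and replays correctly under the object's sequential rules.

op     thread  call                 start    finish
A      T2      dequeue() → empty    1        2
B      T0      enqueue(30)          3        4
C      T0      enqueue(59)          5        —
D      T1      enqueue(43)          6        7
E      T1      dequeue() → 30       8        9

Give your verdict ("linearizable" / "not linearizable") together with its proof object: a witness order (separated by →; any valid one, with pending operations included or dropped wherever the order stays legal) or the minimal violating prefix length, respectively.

after step 1 (A dequeue() → empty): queue <>
after step 2 (B enqueue(30)): queue <30>
after step 3 (C enqueue(59) (pending, included)): queue <30,59>
after step 4 (D enqueue(43)): queue <30,59,43>
after step 5 (E dequeue() → 30): queue <59,43>

linearizable — witness: A → B → C → D → E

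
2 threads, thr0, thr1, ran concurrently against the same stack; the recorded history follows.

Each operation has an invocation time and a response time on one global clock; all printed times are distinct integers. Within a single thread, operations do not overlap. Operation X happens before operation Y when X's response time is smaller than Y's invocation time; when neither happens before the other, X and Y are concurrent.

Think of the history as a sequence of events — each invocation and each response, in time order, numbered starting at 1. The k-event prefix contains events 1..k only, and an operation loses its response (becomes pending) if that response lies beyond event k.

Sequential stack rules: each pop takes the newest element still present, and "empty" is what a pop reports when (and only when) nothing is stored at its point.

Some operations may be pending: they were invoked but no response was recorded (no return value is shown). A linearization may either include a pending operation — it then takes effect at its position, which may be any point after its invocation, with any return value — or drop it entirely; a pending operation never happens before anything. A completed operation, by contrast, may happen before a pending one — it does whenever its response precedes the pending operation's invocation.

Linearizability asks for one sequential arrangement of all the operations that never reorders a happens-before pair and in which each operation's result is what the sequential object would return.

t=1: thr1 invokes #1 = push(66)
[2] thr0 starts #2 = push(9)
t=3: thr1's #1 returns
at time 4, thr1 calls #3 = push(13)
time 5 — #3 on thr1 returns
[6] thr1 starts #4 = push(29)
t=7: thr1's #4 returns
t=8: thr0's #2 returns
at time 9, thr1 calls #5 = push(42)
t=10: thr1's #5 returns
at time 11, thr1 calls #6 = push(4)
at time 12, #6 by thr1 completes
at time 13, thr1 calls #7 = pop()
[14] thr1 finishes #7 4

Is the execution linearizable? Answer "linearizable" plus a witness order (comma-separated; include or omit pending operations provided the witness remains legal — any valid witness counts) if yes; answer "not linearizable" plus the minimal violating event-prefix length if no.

after step 1 (#1 push(66)): stack <66>
after step 2 (#2 push(9)): stack <66,9>
after step 3 (#3 push(13)): stack <66,9,13>
after step 4 (#4 push(29)): stack <66,9,13,29>
after step 5 (#5 push(42)): stack <66,9,13,29,42>
after step 6 (#6 push(4)): stack <66,9,13,29,42,4>
after step 7 (#7 pop() → 4): stack <66,9,13,29,42>

linearizable — witness: #1, #2, #3, #4, #5, #6, #7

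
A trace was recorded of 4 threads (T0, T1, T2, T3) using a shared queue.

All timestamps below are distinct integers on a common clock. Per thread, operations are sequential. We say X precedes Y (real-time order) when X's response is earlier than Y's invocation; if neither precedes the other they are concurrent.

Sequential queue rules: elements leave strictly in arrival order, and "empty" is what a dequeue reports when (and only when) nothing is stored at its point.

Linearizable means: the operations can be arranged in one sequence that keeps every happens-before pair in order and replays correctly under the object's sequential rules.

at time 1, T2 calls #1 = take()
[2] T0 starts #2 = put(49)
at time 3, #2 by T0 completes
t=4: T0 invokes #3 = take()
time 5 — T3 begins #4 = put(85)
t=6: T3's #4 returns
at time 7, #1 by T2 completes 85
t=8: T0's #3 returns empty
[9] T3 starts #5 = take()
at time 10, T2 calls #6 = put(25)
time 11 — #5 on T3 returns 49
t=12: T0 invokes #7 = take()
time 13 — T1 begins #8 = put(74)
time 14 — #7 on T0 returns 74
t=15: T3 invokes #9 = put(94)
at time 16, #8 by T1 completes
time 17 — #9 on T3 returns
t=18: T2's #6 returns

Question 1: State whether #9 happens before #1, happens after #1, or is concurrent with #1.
#9 spans [15,17], #1 spans [1,7]
resp(#1)=7 < inv(#9)=15

after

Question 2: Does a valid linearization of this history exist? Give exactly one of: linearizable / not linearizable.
cut after 7 events: linearizable; cut after 8 events (#3 responds, time 8): not linearizable
4 completed operations, 8 real-time-consistent orders — every queue replay fails
one such order, #1, #2, #3, #4, breaks at step 1 where #1 take() → 85 is illegal
one such order, #1, #2, #4, #3, breaks at step 1 where #1 take() → 85 is illegal

not linearizable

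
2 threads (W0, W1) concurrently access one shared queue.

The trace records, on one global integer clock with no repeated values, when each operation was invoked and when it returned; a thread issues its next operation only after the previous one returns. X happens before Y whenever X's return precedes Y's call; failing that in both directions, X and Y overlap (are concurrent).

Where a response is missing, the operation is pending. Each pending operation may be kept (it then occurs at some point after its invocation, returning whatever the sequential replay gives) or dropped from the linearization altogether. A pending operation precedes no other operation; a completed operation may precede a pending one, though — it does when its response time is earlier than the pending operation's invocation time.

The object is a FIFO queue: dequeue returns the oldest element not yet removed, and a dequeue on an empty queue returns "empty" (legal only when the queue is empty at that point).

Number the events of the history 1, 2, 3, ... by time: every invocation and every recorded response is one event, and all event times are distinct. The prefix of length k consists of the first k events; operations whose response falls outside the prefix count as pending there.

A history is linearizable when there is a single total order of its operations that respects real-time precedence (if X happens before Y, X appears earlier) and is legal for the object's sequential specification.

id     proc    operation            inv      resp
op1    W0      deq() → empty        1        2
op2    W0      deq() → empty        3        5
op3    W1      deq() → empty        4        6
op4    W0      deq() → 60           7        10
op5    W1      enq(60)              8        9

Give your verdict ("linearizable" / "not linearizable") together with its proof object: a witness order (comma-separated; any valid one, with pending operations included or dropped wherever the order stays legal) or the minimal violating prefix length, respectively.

step 1: op1 deq() → empty — queue <>
step 2: op2 deq() → empty — queue <>
step 3: op3 deq() → empty — queue <>
step 4: op5 enq(60) — queue <60>
step 5: op4 deq() → 60 — queue <>

linearizable — witness: op1, op2, op3, op5, op4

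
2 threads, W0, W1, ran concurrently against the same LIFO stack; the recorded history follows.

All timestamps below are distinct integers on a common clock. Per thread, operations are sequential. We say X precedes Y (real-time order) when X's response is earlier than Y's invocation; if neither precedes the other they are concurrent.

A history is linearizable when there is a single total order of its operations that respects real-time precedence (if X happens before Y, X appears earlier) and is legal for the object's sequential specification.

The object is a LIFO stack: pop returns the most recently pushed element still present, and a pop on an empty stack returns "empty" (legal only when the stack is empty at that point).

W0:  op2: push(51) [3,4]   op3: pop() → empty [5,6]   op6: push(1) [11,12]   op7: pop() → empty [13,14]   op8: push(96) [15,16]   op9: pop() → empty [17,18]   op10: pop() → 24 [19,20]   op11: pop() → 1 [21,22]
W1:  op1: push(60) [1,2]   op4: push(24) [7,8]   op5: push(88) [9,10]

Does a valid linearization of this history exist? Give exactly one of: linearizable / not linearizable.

the violation lands at event 6, op3's response at time 6: events 1..5 linearize, events 1..6 do not
the sole real-time-consistent order of 3 completed operations fails the LIFO stack replay
one such order, op1, op2, op3, breaks at step 3 where op3 pop() → empty is illegal

not linearizable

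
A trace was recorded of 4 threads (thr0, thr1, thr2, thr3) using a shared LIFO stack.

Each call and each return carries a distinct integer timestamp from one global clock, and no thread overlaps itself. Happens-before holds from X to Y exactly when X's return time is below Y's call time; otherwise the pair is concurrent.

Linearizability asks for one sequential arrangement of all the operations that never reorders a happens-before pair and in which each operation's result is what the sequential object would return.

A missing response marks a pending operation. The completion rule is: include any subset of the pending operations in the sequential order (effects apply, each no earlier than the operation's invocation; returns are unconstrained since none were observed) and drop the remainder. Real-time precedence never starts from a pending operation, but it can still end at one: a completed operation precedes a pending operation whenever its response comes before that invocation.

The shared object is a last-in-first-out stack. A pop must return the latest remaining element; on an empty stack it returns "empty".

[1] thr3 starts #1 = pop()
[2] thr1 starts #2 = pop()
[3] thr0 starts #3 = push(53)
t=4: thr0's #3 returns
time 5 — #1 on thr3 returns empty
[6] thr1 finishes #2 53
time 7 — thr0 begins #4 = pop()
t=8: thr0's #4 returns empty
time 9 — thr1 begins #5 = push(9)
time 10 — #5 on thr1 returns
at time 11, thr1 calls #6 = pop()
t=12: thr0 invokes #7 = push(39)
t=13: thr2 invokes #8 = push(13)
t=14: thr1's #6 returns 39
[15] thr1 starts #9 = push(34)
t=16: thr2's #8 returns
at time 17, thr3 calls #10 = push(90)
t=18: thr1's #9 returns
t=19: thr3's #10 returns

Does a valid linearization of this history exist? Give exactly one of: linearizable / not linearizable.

linearizable

a witness: #1, #3, #2, #4, #5, #7, #6, #8, #9, #10
after step 1 (#1 pop() → empty): stack <>
after step 2 (#3 push(53)): stack <53>
after step 3 (#2 pop() → 53): stack <>
after step 4 (#4 pop() → empty): stack <>
after step 5 (#5 push(9)): stack <9>
after step 6 (#7 push(39) (pending, included)): stack <9,39>
after step 7 (#6 pop() → 39): stack <9>
after step 8 (#8 push(13)): stack <9,13>
after step 9 (#9 push(34)): stack <9,13,34>
after step 10 (#10 push(90)): stack <9,13,34,90>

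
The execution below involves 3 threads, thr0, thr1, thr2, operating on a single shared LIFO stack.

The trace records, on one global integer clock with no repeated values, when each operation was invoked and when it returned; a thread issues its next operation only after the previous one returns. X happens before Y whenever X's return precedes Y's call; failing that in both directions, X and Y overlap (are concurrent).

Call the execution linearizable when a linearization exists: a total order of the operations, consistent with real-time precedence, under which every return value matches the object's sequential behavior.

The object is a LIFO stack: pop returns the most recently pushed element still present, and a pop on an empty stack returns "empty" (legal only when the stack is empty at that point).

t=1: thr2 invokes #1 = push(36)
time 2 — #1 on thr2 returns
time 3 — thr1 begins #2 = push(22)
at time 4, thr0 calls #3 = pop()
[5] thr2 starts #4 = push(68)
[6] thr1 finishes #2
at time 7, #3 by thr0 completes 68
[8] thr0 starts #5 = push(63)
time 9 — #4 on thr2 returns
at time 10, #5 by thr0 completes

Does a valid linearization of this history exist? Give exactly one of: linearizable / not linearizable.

witness order: #1, #2, #4, #3, #5
1. #1 push(36), leaving stack <36>
2. #2 push(22), leaving stack <36,22>
3. #4 push(68), leaving stack <36,22,68>
4. #3 pop() → 68, leaving stack <36,22>
5. #5 push(63), leaving stack <36,22,63>

linearizable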